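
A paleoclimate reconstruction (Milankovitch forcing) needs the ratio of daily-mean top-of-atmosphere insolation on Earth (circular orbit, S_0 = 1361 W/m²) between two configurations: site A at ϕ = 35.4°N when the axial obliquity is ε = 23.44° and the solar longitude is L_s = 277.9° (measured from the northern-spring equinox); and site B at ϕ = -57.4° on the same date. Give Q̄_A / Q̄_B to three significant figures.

Q̄_A / Q̄_B ≈ 0.376

— Configuration A (ϕ=+35.4°):
Solar declination: sin δ = sin ε · sin L_s = sin 23.44° × sin 277.9° = -0.39401, so δ = -23.204°.
cos h₀ = −tan(+35.4°) tan(-23.204°) = 0.3047, h₀ = 1.2612 rad.
Bracket: h₀ sin ϕ sin δ + cos ϕ cos δ sin h₀ = 1.2612×0.57928×-0.39401 + 0.81513×0.91910×0.95246 = -0.287859 + 0.713570 = 0.425711.
Q̄ = (S_0/π) × [bracket] = (1361/π) × 0.425711 = 184.43 W/m².
— Configuration B (ϕ=-57.4°):
cos h₀ = −tan(-57.4°) tan(-23.204°) = -0.6703, h₀ = 2.3054 rad.
Bracket: h₀ sin ϕ sin δ + cos ϕ cos δ sin h₀ = 2.3054×-0.84245×-0.39401 + 0.53877×0.91910×0.74207 = 0.765240 + 0.367461 = 1.132701.
Q̄ = (S_0/π) × [bracket] = (1361/π) × 1.132701 = 490.71 W/m².
Ratio Q̄_A / Q̄_B = 184.43 / 490.71 = 0.3758.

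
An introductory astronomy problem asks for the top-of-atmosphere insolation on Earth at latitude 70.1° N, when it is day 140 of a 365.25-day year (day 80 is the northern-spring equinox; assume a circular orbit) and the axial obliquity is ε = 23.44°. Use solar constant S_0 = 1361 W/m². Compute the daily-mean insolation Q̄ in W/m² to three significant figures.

Solar longitude: L_s = 360° × (140 − 80)/365.25 = 59.138°.
sin δ = sin 23.44° × sin 59.138° = 0.34146, so δ = +19.966°.
cos h₀ = −tan(+70.1°) tan(+19.966°) = -1.0036 ≤ −1 ⇒ polar day, h₀ = π.
Bracket: h₀ sin ϕ sin δ + cos ϕ cos δ sin h₀ = 3.1416×0.94029×0.34146 + 0.34038×0.93990×0.00000 = 1.008678 + 0.000000 = 1.008678.
Q̄ = (S_0/π) × [bracket] = (1361/π) × 1.008678 = 437.0 W/m².

Q̄ ≈ 437 W/m²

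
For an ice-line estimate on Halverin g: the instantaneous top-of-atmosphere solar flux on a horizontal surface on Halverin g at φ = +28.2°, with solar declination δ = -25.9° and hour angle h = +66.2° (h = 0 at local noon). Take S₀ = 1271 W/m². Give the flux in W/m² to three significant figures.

144 W/m²

cos θ_z = sin φ sin δ + cos φ cos δ cos h = -0.206411 + 0.319924 = 0.113513.
Flux = S₀ · cos θ_z = 1271 × 0.113513 = 144.3 W/m².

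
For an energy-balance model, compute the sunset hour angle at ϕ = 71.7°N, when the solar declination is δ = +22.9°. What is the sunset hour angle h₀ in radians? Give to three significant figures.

Sunrise equation: cos h₀ = −tan ϕ · tan δ = -1.2773 ≤ −1, so the Sun never sets (polar day) and h₀ = π.

h₀ = 3.14 rad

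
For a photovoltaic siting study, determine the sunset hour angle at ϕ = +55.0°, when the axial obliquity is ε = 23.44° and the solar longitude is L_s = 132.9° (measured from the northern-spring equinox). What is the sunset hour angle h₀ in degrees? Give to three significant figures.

Solar declination: sin δ = sin ε · sin L_s = sin 23.44° × sin 132.9° = 0.29140, so δ = +16.942°.
cos h₀ = −tan ϕ · tan δ = −tan(+55.0°) × tan(+16.942°) = -0.4350, so h₀ = 2.0209 rad = 115.79°.

h₀ = 116°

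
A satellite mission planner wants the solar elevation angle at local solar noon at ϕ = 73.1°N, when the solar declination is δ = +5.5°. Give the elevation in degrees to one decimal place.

22.4°

At local noon the hour angle is zero, so the zenith angle equals |ϕ − δ| = |+73.1° − (+5.500°)| = 67.600°.
Elevation = 90° − 67.600° = 22.4°.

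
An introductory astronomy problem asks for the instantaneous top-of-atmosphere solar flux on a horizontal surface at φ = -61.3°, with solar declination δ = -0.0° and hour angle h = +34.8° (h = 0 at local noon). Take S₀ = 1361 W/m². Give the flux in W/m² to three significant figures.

cos θ_z = sin φ sin δ + cos φ cos δ cos h = 0.000000 + 0.394335 = 0.394335.
Flux = S₀ · cos θ_z = 1361 × 0.394335 = 536.7 W/m².

537 W/m²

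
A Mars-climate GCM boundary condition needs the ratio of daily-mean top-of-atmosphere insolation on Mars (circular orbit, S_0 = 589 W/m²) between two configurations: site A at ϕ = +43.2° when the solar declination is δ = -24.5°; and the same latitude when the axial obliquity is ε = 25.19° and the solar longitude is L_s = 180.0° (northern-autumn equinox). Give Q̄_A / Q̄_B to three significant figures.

— Configuration A (ϕ=+43.2°):
cos h₀ = −tan(+43.2°) tan(-24.500°) = 0.4280, h₀ = 1.1286 rad.
Bracket: h₀ sin ϕ sin δ + cos ϕ cos δ sin h₀ = 1.1286×0.68455×-0.41469 + 0.72897×0.90996×0.90380 = -0.320382 + 0.599521 = 0.279139.
Q̄ = (S_0/π) × [bracket] = (589/π) × 0.279139 = 52.334 W/m².
— Configuration B (ϕ=+43.2°):
Solar declination: sin δ = sin ε · sin L_s = sin 25.19° × sin 180.0° = 0.00000, so δ = +0.000°.
cos h₀ = −tan(+43.2°) tan(+0.000°) = -0.0000, h₀ = 1.5708 rad.
Bracket: h₀ sin ϕ sin δ + cos ϕ cos δ sin h₀ = 1.5708×0.68455×0.00000 + 0.72897×1.00000×1.00000 = 0.000000 + 0.728970 = 0.728970.
Q̄ = (S_0/π) × [bracket] = (589/π) × 0.728970 = 136.67 W/m².
Ratio Q̄_A / Q̄_B = 52.334 / 136.67 = 0.3829.

Q̄_A / Q̄_B ≈ 0.383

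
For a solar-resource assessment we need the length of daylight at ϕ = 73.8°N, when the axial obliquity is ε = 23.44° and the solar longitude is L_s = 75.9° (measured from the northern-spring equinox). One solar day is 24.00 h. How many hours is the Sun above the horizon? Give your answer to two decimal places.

24.00 h

Solar declination: sin δ = sin ε · sin L_s = sin 23.44° × sin 75.9° = 0.38580, so δ = +22.694°.
Sunrise equation: cos h₀ = −tan ϕ · tan δ = -1.4394 ≤ −1, so the Sun never sets (polar day) and h₀ = π.
Daylight = 2h₀/(2π) × 24.00 h = (3.1416/π) × 24.00 = 24.00 h.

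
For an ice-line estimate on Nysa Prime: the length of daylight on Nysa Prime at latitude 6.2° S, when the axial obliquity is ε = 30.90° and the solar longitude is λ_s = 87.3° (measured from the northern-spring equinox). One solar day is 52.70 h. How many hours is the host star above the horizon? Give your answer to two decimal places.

Solar declination: sin δ = sin ε · sin λ_s = sin 30.90° × sin 87.3° = 0.51297, so δ = +30.862°.
cos H₀ = −tan φ · tan δ = −tan(-6.2°) × tan(+30.862°) = 0.0649, so H₀ = 1.5058 rad = 86.28°.
Daylight = 2H₀/(2π) × 52.70 h = (1.5058/π) × 52.70 = 25.26 h.

25.26 h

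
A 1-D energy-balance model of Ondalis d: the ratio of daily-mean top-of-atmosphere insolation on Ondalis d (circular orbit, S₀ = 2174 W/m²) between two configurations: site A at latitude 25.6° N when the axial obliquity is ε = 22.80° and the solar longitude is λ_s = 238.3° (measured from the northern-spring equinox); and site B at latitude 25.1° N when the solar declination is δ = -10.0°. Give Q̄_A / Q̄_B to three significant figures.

— Configuration A (φ=+25.6°):
Solar declination: sin δ = sin ε · sin λ_s = sin 22.80° × sin 238.3° = -0.32970, so δ = -19.251°.
cos H₀ = −tan(+25.6°) tan(-19.251°) = 0.1673, H₀ = 1.4027 rad.
Bracket: H₀ sin φ sin δ + cos φ cos δ sin H₀ = 1.4027×0.43209×-0.32970 + 0.90183×0.94408×0.98590 = -0.199829 + 0.839395 = 0.639566.
Q̄ = (S₀/π) × [bracket] = (2174/π) × 0.639566 = 442.58 W/m².
— Configuration B (φ=+25.1°):
cos H₀ = −tan(+25.1°) tan(-10.000°) = 0.0826, H₀ = 1.4881 rad.
Bracket: H₀ sin φ sin δ + cos φ cos δ sin H₀ = 1.4881×0.42420×-0.17365 + 0.90557×0.98481×0.99658 = -0.109617 + 0.888764 = 0.779147.
Q̄ = (S₀/π) × [bracket] = (2174/π) × 0.779147 = 539.17 W/m².
Ratio Q̄_A / Q̄_B = 442.58 / 539.17 = 0.8209.

Q̄_A / Q̄_B ≈ 0.821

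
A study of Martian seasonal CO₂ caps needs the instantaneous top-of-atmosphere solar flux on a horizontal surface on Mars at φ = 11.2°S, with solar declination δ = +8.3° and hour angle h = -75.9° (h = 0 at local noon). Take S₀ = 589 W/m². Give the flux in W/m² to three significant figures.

123 W/m²

cos θ_z = sin φ sin δ + cos φ cos δ cos h = -0.028039 + 0.236472 = 0.208433.
Flux = S₀ · cos θ_z = 589 × 0.208433 = 122.8 W/m².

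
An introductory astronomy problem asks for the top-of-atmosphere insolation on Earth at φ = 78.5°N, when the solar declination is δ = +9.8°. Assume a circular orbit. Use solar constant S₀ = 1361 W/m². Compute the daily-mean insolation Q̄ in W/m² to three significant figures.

Q̄ ≈ 232 W/m²

cos H₀ = −tan(+78.5°) tan(+9.800°) = -0.8490, H₀ = 2.5849 rad.
Bracket: H₀ sin φ sin δ + cos φ cos δ sin H₀ = 2.5849×0.97992×0.17021 + 0.19937×0.98541×0.52840 = 0.431141 + 0.103810 = 0.534951.
Q̄ = (S₀/π) × [bracket] = (1361/π) × 0.534951 = 231.8 W/m².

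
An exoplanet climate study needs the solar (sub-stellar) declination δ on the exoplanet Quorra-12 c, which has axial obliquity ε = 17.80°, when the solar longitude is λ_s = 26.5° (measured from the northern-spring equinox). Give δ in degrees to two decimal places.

sin δ = sin ε · sin λ_s = sin 17.80° × sin 26.5° = 0.136401.
δ = arcsin(0.136401) = +7.84°.

δ = +7.84°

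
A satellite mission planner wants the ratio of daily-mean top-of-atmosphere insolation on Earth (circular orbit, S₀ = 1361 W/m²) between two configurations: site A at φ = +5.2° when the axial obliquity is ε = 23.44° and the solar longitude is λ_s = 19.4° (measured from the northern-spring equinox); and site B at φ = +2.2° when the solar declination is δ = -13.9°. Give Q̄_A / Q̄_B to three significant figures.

Q̄_A / Q̄_B ≈ 1.05

— Configuration A (φ=+5.2°):
Solar declination: sin δ = sin ε · sin λ_s = sin 23.44° × sin 19.4° = 0.13213, so δ = +7.593°.
cos H₀ = −tan(+5.2°) tan(+7.593°) = -0.0121, H₀ = 1.5829 rad.
Bracket: H₀ sin φ sin δ + cos φ cos δ sin H₀ = 1.5829×0.09063×0.13213 + 0.99588×0.99123×0.99993 = 0.018955 + 0.987077 = 1.006032.
Q̄ = (S₀/π) × [bracket] = (1361/π) × 1.006032 = 435.83 W/m².
— Configuration B (φ=+2.2°):
cos H₀ = −tan(+2.2°) tan(-13.900°) = 0.0095, H₀ = 1.5613 rad.
Bracket: H₀ sin φ sin δ + cos φ cos δ sin H₀ = 1.5613×0.03839×-0.24023 + 0.99926×0.97072×0.99995 = -0.014399 + 0.969953 = 0.955554.
Q̄ = (S₀/π) × [bracket] = (1361/π) × 0.955554 = 413.96 W/m².
Ratio Q̄_A / Q̄_B = 435.83 / 413.96 = 1.053.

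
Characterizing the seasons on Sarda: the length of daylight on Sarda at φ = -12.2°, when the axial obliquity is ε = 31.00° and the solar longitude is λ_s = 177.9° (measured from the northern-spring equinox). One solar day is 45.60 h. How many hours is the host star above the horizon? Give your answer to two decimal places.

Solar declination: sin δ = sin ε · sin λ_s = sin 31.00° × sin 177.9° = 0.01887, so δ = +1.081°.
cos H₀ = −tan φ · tan δ = −tan(-12.2°) × tan(+1.081°) = 0.0041, so H₀ = 1.5667 rad = 89.77°.
Daylight = 2H₀/(2π) × 45.60 h = (1.5667/π) × 45.60 = 22.74 h.

22.74 h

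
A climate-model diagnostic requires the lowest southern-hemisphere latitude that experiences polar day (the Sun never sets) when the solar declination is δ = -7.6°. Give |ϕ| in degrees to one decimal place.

Polar day requires cos h₀ = −tan ϕ tan δ ≤ −1, i.e. tan ϕ tan δ ≥ 1.
The boundary is |tan ϕ| · |tan δ| = 1, so |ϕ| = 90° − |δ| = 90° − 7.6° = 82.4° in the southern hemisphere.

|ϕ| = 82.4°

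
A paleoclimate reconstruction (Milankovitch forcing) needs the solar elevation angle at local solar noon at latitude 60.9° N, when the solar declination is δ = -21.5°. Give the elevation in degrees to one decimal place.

7.6°

At local noon the hour angle is zero, so the zenith angle equals |ϕ − δ| = |+60.9° − (-21.500°)| = 82.400°.
Elevation = 90° − 82.400° = 7.6°.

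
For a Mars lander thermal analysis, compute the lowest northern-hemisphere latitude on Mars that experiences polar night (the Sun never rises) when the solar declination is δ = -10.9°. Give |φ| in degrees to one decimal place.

Polar night requires cos H₀ = −tan φ tan δ ≥ 1, i.e. tan φ tan δ ≤ −1.
The boundary is |tan φ| · |tan δ| = 1, so |φ| = 90° − |δ| = 90° − 10.9° = 79.1° in the northern hemisphere.

|φ| = 79.1°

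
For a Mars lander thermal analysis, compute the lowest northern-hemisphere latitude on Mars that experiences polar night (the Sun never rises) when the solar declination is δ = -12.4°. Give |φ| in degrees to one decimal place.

|φ| = 77.6°

Polar night requires cos H₀ = −tan φ tan δ ≥ 1, i.e. tan φ tan δ ≤ −1.
The boundary is |tan φ| · |tan δ| = 1, so |φ| = 90° − |δ| = 90° − 12.4° = 77.6° in the northern hemisphere.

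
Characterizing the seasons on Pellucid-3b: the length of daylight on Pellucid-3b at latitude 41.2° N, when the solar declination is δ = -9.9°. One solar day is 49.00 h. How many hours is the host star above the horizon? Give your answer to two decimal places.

cos H₀ = −tan φ · tan δ = −tan(+41.2°) × tan(-9.900°) = 0.1528, so H₀ = 1.4174 rad = 81.21°.
Daylight = 2H₀/(2π) × 49.00 h = (1.4174/π) × 49.00 = 22.11 h.

22.11 h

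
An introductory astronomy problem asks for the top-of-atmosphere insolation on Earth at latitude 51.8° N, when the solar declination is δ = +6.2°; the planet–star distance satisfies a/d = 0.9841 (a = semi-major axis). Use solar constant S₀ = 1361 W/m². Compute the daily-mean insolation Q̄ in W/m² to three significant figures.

Q̄ ≈ 316 W/m²

cos H₀ = −tan(+51.8°) tan(+6.200°) = -0.1381, H₀ = 1.7093 rad.
Bracket: H₀ sin φ sin δ + cos φ cos δ sin H₀ = 1.7093×0.78586×0.10800 + 0.61841×0.99415×0.99043 = 0.145073 + 0.608909 = 0.753982.
Inverse-square distance factor (a/d)² = 0.9841² = 0.968453.
Q̄ = (S₀/π) × 0.968453 × [bracket] = (1361/π) × 0.968453 × 0.753982 = 316.3 W/m².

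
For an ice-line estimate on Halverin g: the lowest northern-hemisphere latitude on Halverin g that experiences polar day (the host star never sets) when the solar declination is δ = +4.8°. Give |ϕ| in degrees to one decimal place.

|ϕ| = 85.2°

Polar day requires cos h₀ = −tan ϕ tan δ ≤ −1, i.e. tan ϕ tan δ ≥ 1.
The boundary is |tan ϕ| · |tan δ| = 1, so |ϕ| = 90° − |δ| = 90° − 4.8° = 85.2° in the northern hemisphere.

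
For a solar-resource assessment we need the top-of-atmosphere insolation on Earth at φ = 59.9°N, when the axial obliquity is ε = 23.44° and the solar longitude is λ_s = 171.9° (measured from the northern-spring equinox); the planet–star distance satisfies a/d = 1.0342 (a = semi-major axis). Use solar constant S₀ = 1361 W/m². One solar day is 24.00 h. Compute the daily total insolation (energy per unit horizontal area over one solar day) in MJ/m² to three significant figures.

23.2 MJ/m²

Solar declination: sin δ = sin ε · sin λ_s = sin 23.44° × sin 171.9° = 0.05605, so δ = +3.213°.
cos H₀ = −tan(+59.9°) tan(+3.213°) = -0.0968, H₀ = 1.6678 rad.
Bracket: H₀ sin φ sin δ + cos φ cos δ sin H₀ = 1.6678×0.86515×0.05605 + 0.50151×0.99843×0.99530 = 0.080874 + 0.498369 = 0.579243.
Inverse-square distance factor (a/d)² = 1.0342² = 1.069570.
Q̄ = (S₀/π) × 1.069570 × [bracket] = (1361/π) × 1.069570 × 0.579243 = 268.40 W/m².
Daily total = Q̄ × 24.00 h × 3600 s/h = 268.40 × 24.00 × 3600 / 10⁶ = 23.19 MJ/m².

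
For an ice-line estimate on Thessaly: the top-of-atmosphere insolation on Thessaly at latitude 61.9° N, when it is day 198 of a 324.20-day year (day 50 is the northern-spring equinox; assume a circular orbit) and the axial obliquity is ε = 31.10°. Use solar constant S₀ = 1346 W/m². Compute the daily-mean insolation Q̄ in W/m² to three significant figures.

Solar longitude: λ_s = 360° × (198 − 50)/324.20 = 164.343°.
sin δ = sin 31.10° × sin 164.343° = 0.13940, so δ = +8.013°.
cos H₀ = −tan(+61.9°) tan(+8.013°) = -0.2636, H₀ = 1.8376 rad.
Bracket: H₀ sin φ sin δ + cos φ cos δ sin H₀ = 1.8376×0.88213×0.13940 + 0.47101×0.99024×0.96462 = 0.225968 + 0.449911 = 0.675879.
Q̄ = (S₀/π) × [bracket] = (1346/π) × 0.675879 = 289.6 W/m².

Q̄ ≈ 290 W/m²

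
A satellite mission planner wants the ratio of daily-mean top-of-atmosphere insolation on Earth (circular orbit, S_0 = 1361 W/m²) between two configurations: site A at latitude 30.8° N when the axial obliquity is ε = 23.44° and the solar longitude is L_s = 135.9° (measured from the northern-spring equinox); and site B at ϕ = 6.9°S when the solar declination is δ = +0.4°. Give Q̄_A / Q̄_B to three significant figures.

— Configuration A (ϕ=+30.8°):
Solar declination: sin δ = sin ε · sin L_s = sin 23.44° × sin 135.9° = 0.27683, so δ = +16.071°.
cos h₀ = −tan(+30.8°) tan(+16.071°) = -0.1717, h₀ = 1.7434 rad.
Bracket: h₀ sin ϕ sin δ + cos ϕ cos δ sin h₀ = 1.7434×0.51204×0.27683 + 0.85896×0.96092×0.98514 = 0.247124 + 0.813127 = 1.060251.
Q̄ = (S_0/π) × [bracket] = (1361/π) × 1.060251 = 459.32 W/m².
— Configuration B (ϕ=-6.9°):
cos h₀ = −tan(-6.9°) tan(+0.400°) = 0.0008, h₀ = 1.5700 rad.
Bracket: h₀ sin ϕ sin δ + cos ϕ cos δ sin h₀ = 1.5700×-0.12014×0.00698 + 0.99276×0.99998×1.00000 = -0.001317 + 0.992740 = 0.991423.
Q̄ = (S_0/π) × [bracket] = (1361/π) × 0.991423 = 429.50 W/m².
Ratio Q̄_A / Q̄_B = 459.32 / 429.50 = 1.069.

Q̄_A / Q̄_B ≈ 1.07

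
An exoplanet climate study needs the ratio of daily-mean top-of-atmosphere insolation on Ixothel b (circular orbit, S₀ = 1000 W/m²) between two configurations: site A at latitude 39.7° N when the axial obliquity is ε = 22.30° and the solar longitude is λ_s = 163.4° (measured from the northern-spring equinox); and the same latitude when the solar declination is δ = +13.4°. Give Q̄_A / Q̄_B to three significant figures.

Q̄_A / Q̄_B ≈ 0.881

— Configuration A (φ=+39.7°):
Solar declination: sin δ = sin ε · sin λ_s = sin 22.30° × sin 163.4° = 0.10841, so δ = +6.223°.
cos H₀ = −tan(+39.7°) tan(+6.223°) = -0.0905, H₀ = 1.6615 rad.
Bracket: H₀ sin φ sin δ + cos φ cos δ sin H₀ = 1.6615×0.63877×0.10841 + 0.76940×0.99411×0.99589 = 0.115057 + 0.761725 = 0.876782.
Q̄ = (S₀/π) × [bracket] = (1000/π) × 0.876782 = 279.09 W/m².
— Configuration B (φ=+39.7°):
cos H₀ = −tan(+39.7°) tan(+13.400°) = -0.1978, H₀ = 1.7699 rad.
Bracket: H₀ sin φ sin δ + cos φ cos δ sin H₀ = 1.7699×0.63877×0.23175 + 0.76940×0.97278×0.98025 = 0.262007 + 0.733675 = 0.995682.
Q̄ = (S₀/π) × [bracket] = (1000/π) × 0.995682 = 316.94 W/m².
Ratio Q̄_A / Q̄_B = 279.09 / 316.94 = 0.8806.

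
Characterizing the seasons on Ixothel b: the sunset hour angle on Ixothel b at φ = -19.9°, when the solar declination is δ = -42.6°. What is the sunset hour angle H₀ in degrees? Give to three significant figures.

cos H₀ = −tan φ · tan δ = −tan(-19.9°) × tan(-42.600°) = -0.3329, so H₀ = 1.9101 rad = 109.44°.

H₀ = 109°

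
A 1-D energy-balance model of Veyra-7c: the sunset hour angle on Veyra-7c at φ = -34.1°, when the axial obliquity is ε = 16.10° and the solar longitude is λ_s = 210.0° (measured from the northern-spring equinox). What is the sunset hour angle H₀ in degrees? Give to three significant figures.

Solar declination: sin δ = sin ε · sin λ_s = sin 16.10° × sin 210.0° = -0.13866, so δ = -7.970°.
cos H₀ = −tan φ · tan δ = −tan(-34.1°) × tan(-7.970°) = -0.0948, so H₀ = 1.6657 rad = 95.44°.

H₀ = 95.4°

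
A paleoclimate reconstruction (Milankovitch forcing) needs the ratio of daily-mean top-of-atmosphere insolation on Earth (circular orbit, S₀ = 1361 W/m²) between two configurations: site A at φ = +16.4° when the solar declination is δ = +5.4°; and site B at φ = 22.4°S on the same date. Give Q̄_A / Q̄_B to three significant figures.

Q̄_A / Q̄_B ≈ 1.15

— Configuration A (φ=+16.4°):
cos H₀ = −tan(+16.4°) tan(+5.400°) = -0.0278, H₀ = 1.5986 rad.
Bracket: H₀ sin φ sin δ + cos φ cos δ sin H₀ = 1.5986×0.28234×0.09411 + 0.95931×0.99556×0.99961 = 0.042476 + 0.954678 = 0.997154.
Q̄ = (S₀/π) × [bracket] = (1361/π) × 0.997154 = 431.99 W/m².
— Configuration B (φ=-22.4°):
cos H₀ = −tan(-22.4°) tan(+5.400°) = 0.0390, H₀ = 1.5318 rad.
Bracket: H₀ sin φ sin δ + cos φ cos δ sin H₀ = 1.5318×-0.38107×0.09411 + 0.92455×0.99556×0.99924 = -0.054934 + 0.919745 = 0.864811.
Q̄ = (S₀/π) × [bracket] = (1361/π) × 0.864811 = 374.65 W/m².
Ratio Q̄_A / Q̄_B = 431.99 / 374.65 = 1.153.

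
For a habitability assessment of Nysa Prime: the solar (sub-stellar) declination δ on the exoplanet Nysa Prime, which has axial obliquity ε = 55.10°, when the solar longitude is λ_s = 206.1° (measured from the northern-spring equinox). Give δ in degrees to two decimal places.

sin δ = sin ε · sin λ_s = sin 55.10° × sin 206.1° = -0.360817.
δ = arcsin(-0.360817) = -21.15°.

δ = -21.15°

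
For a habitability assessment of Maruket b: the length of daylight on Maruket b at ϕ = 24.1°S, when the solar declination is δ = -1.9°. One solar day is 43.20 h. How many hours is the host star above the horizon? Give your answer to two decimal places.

21.80 h

cos h₀ = −tan ϕ · tan δ = −tan(-24.1°) × tan(-1.900°) = -0.0148, so h₀ = 1.5856 rad = 90.85°.
Daylight = 2h₀/(2π) × 43.20 h = (1.5856/π) × 43.20 = 21.80 h.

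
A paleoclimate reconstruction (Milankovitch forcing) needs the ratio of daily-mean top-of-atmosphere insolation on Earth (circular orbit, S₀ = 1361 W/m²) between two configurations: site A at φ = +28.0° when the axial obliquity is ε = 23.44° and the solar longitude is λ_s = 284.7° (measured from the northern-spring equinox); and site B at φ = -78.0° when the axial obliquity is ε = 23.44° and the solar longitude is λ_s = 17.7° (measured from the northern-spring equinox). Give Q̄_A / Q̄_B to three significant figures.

— Configuration A (φ=+28.0°):
Solar declination: sin δ = sin ε · sin λ_s = sin 23.44° × sin 284.7° = -0.38477, so δ = -22.629°.
cos H₀ = −tan(+28.0°) tan(-22.629°) = 0.2216, H₀ = 1.3473 rad.
Bracket: H₀ sin φ sin δ + cos φ cos δ sin H₀ = 1.3473×0.46947×-0.38477 + 0.88295×0.92301×0.97513 = -0.243374 + 0.794703 = 0.551329.
Q̄ = (S₀/π) × [bracket] = (1361/π) × 0.551329 = 238.85 W/m².
— Configuration B (φ=-78.0°):
Solar declination: sin δ = sin ε · sin λ_s = sin 23.44° × sin 17.7° = 0.12094, so δ = +6.946°.
cos H₀ = −tan(-78.0°) tan(+6.946°) = 0.5732, H₀ = 0.9604 rad.
Bracket: H₀ sin φ sin δ + cos φ cos δ sin H₀ = 0.9604×-0.97815×0.12094 + 0.20791×0.99266×0.81942 = -0.113613 + 0.169115 = 0.055502.
Q̄ = (S₀/π) × [bracket] = (1361/π) × 0.055502 = 24.045 W/m².
Ratio Q̄_A / Q̄_B = 238.85 / 24.045 = 9.933.

Q̄_A / Q̄_B ≈ 9.93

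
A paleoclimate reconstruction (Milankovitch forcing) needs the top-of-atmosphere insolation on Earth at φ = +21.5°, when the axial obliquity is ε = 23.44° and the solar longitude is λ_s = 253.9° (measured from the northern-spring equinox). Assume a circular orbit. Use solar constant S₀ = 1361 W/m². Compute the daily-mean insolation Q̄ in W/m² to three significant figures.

Solar declination: sin δ = sin ε · sin λ_s = sin 23.44° × sin 253.9° = -0.38219, so δ = -22.469°.
cos H₀ = −tan(+21.5°) tan(-22.469°) = 0.1629, H₀ = 1.4072 rad.
Bracket: H₀ sin φ sin δ + cos φ cos δ sin H₀ = 1.4072×0.36650×-0.38219 + 0.93042×0.92409×0.98664 = -0.197110 + 0.848305 = 0.651195.
Q̄ = (S₀/π) × [bracket] = (1361/π) × 0.651195 = 282.1 W/m².

Q̄ ≈ 282 W/m²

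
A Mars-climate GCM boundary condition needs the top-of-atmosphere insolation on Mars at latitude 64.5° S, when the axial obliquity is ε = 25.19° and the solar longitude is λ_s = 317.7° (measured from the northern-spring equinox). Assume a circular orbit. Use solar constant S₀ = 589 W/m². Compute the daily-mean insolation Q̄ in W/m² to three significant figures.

Solar declination: sin δ = sin ε · sin λ_s = sin 25.19° × sin 317.7° = -0.28645, so δ = -16.645°.
cos H₀ = −tan(-64.5°) tan(-16.645°) = -0.6268, H₀ = 2.2483 rad.
Bracket: H₀ sin φ sin δ + cos φ cos δ sin H₀ = 2.2483×-0.90259×-0.28645 + 0.43051×0.95810×0.77917 = 0.581291 + 0.321386 = 0.902677.
Q̄ = (S₀/π) × [bracket] = (589/π) × 0.902677 = 169.2 W/m².

Q̄ ≈ 169 W/m²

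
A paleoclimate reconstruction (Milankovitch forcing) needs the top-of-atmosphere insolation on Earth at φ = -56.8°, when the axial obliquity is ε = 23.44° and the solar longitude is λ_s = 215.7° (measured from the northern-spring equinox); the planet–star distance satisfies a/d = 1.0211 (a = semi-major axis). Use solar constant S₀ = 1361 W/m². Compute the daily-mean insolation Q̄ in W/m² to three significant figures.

Q̄ ≈ 395 W/m²

Solar declination: sin δ = sin ε · sin λ_s = sin 23.44° × sin 215.7° = -0.23213, so δ = -13.422°.
cos H₀ = −tan(-56.8°) tan(-13.422°) = -0.3647, H₀ = 1.9441 rad.
Bracket: H₀ sin φ sin δ + cos φ cos δ sin H₀ = 1.9441×-0.83676×-0.23213 + 0.54756×0.97269×0.93113 = 0.377616 + 0.495926 = 0.873542.
Inverse-square distance factor (a/d)² = 1.0211² = 1.042645.
Q̄ = (S₀/π) × 1.042645 × [bracket] = (1361/π) × 1.042645 × 0.873542 = 394.6 W/m².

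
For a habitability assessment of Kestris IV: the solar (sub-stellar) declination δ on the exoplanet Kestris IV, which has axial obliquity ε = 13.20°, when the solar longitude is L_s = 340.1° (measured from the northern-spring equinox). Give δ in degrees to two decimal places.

sin δ = sin ε · sin L_s = sin 13.20° × sin 340.1° = -0.077726.
δ = arcsin(-0.077726) = -4.46°.

δ = -4.46°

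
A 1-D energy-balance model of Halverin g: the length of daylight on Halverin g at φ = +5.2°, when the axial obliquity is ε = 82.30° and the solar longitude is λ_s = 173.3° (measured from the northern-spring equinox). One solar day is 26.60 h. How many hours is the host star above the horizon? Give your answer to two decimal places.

13.39 h

Solar declination: sin δ = sin ε · sin λ_s = sin 82.30° × sin 173.3° = 0.11562, so δ = +6.639°.
cos H₀ = −tan φ · tan δ = −tan(+5.2°) × tan(+6.639°) = -0.0106, so H₀ = 1.5814 rad = 90.61°.
Daylight = 2H₀/(2π) × 26.60 h = (1.5814/π) × 26.60 = 13.39 h.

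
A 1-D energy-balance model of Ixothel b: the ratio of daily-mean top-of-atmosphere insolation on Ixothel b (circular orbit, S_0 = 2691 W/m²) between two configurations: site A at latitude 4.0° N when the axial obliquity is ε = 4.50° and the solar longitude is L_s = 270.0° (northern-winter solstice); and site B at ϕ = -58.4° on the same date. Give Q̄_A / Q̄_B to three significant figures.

Q̄_A / Q̄_B ≈ 1.56

— Configuration A (ϕ=+4.0°):
Solar declination: sin δ = sin ε · sin L_s = sin 4.50° × sin 270.0° = -0.07846, so δ = -4.500°.
cos h₀ = −tan(+4.0°) tan(-4.500°) = 0.0055, h₀ = 1.5653 rad.
Bracket: h₀ sin ϕ sin δ + cos ϕ cos δ sin h₀ = 1.5653×0.06976×-0.07846 + 0.99756×0.99692×0.99998 = -0.008567 + 0.994468 = 0.985901.
Q̄ = (S_0/π) × [bracket] = (2691/π) × 0.985901 = 844.50 W/m².
— Configuration B (ϕ=-58.4°):
cos h₀ = −tan(-58.4°) tan(-4.500°) = -0.1279, h₀ = 1.6991 rad.
Bracket: h₀ sin ϕ sin δ + cos ϕ cos δ sin h₀ = 1.6991×-0.85173×-0.07846 + 0.52399×0.99692×0.99178 = 0.113545 + 0.518082 = 0.631627.
Q̄ = (S_0/π) × [bracket] = (2691/π) × 0.631627 = 541.03 W/m².
Ratio Q̄_A / Q̄_B = 844.50 / 541.03 = 1.561.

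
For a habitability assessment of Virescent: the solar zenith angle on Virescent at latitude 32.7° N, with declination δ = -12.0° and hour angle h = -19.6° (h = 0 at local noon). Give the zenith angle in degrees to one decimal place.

θ_z = 48.5°

cos θ_z = sin φ sin δ + cos φ cos δ cos h = -0.112322 + 0.775428 = 0.663106.
θ_z = arccos(0.663106) = 48.5°.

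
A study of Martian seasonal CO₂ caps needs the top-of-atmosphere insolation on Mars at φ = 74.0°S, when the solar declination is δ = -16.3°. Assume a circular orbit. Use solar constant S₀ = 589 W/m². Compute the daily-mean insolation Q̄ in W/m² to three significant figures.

Q̄ ≈ 159 W/m²

cos H₀ = −tan(-74.0°) tan(-16.300°) = -1.0198 ≤ −1 ⇒ polar day, H₀ = π.
Bracket: H₀ sin φ sin δ + cos φ cos δ sin H₀ = 3.1416×-0.96126×-0.28067 + 0.27564×0.95981×0.00000 = 0.847594 + 0.000000 = 0.847594.
Q̄ = (S₀/π) × [bracket] = (589/π) × 0.847594 = 158.9 W/m².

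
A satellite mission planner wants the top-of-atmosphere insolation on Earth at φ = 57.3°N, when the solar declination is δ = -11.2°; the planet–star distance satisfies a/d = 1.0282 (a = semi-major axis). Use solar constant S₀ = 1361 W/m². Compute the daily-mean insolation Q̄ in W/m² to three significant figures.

cos H₀ = −tan(+57.3°) tan(-11.200°) = 0.3084, H₀ = 1.2573 rad.
Bracket: H₀ sin φ sin δ + cos φ cos δ sin H₀ = 1.2573×0.84151×-0.19423 + 0.54024×0.98096×0.95125 = -0.205501 + 0.504119 = 0.298618.
Inverse-square distance factor (a/d)² = 1.0282² = 1.057195.
Q̄ = (S₀/π) × 1.057195 × [bracket] = (1361/π) × 1.057195 × 0.298618 = 136.8 W/m².

Q̄ ≈ 137 W/m²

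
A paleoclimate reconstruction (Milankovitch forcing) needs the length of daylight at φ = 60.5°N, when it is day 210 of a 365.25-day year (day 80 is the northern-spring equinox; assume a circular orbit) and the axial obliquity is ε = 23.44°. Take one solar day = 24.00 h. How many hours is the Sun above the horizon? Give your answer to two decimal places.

16.75 h

Solar longitude: λ_s = 360° × (210 − 80)/365.25 = 128.131°.
sin δ = sin 23.44° × sin 128.131° = 0.31290, so δ = +18.234°.
cos H₀ = −tan φ · tan δ = −tan(+60.5°) × tan(+18.234°) = -0.5823, so H₀ = 2.1923 rad = 125.61°.
Daylight = 2H₀/(2π) × 24.00 h = (2.1923/π) × 24.00 = 16.75 h.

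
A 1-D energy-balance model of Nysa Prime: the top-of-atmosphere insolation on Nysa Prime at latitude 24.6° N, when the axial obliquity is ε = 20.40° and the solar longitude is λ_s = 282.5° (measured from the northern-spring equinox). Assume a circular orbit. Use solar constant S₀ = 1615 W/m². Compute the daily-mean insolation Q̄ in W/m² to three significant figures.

Solar declination: sin δ = sin ε · sin λ_s = sin 20.40° × sin 282.5° = -0.34031, so δ = -19.896°.
cos H₀ = −tan(+24.6°) tan(-19.896°) = 0.1657, H₀ = 1.4043 rad.
Bracket: H₀ sin φ sin δ + cos φ cos δ sin H₀ = 1.4043×0.41628×-0.34031 + 0.90924×0.94031×0.98618 = -0.198939 + 0.843152 = 0.644213.
Q̄ = (S₀/π) × [bracket] = (1615/π) × 0.644213 = 331.2 W/m².

Q̄ ≈ 331 W/m²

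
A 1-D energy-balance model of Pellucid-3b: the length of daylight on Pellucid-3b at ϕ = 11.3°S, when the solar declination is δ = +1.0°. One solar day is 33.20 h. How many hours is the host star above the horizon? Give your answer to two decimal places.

cos h₀ = −tan ϕ · tan δ = −tan(-11.3°) × tan(+1.000°) = 0.0035, so h₀ = 1.5673 rad = 89.80°.
Daylight = 2h₀/(2π) × 33.20 h = (1.5673/π) × 33.20 = 16.56 h.

16.56 h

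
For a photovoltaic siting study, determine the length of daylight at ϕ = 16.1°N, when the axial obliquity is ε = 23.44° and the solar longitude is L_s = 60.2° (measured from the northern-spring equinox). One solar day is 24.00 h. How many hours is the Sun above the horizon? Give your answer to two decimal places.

12.81 h

Solar declination: sin δ = sin ε · sin L_s = sin 23.44° × sin 60.2° = 0.34519, so δ = +20.193°.
cos h₀ = −tan ϕ · tan δ = −tan(+16.1°) × tan(+20.193°) = -0.1062, so h₀ = 1.6772 rad = 96.09°.
Daylight = 2h₀/(2π) × 24.00 h = (1.6772/π) × 24.00 = 12.81 h.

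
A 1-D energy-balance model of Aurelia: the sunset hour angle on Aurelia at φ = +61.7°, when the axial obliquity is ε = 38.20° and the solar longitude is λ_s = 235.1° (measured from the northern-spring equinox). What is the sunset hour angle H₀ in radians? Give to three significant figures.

Solar declination: sin δ = sin ε · sin λ_s = sin 38.20° × sin 235.1° = -0.50719, so δ = -30.477°.
cos H₀ = −tan φ · tan δ = 1.0930 ≥ 1, so the host star never rises (polar night) and H₀ = 0.

H₀ = 0.00 rad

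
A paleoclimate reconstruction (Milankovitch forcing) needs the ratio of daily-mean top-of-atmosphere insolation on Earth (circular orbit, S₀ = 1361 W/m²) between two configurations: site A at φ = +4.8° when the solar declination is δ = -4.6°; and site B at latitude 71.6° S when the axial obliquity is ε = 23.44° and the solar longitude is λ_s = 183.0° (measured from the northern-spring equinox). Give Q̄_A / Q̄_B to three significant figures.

— Configuration A (φ=+4.8°):
cos H₀ = −tan(+4.8°) tan(-4.600°) = 0.0068, H₀ = 1.5640 rad.
Bracket: H₀ sin φ sin δ + cos φ cos δ sin H₀ = 1.5640×0.08368×-0.08020 + 0.99649×0.99678×0.99998 = -0.010496 + 0.993261 = 0.982765.
Q̄ = (S₀/π) × [bracket] = (1361/π) × 0.982765 = 425.75 W/m².
— Configuration B (φ=-71.6°):
Solar declination: sin δ = sin ε · sin λ_s = sin 23.44° × sin 183.0° = -0.02082, so δ = -1.193°.
cos H₀ = −tan(-71.6°) tan(-1.193°) = -0.0626, H₀ = 1.6334 rad.
Bracket: H₀ sin φ sin δ + cos φ cos δ sin H₀ = 1.6334×-0.94888×-0.02082 + 0.31565×0.99978×0.99804 = 0.032269 + 0.314962 = 0.347231.
Q̄ = (S₀/π) × [bracket] = (1361/π) × 0.347231 = 150.43 W/m².
Ratio Q̄_A / Q̄_B = 425.75 / 150.43 = 2.830.

Q̄_A / Q̄_B ≈ 2.83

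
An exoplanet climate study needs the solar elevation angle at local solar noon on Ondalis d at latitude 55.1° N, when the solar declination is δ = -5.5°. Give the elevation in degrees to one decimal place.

29.4°

At local noon the hour angle is zero, so the zenith angle equals |φ − δ| = |+55.1° − (-5.500°)| = 60.600°.
Elevation = 90° − 60.600° = 29.4°.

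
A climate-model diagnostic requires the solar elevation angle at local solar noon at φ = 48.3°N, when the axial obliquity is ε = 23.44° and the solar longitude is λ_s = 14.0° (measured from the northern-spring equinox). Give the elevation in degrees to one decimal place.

47.2°

Solar declination: sin δ = sin ε · sin λ_s = sin 23.44° × sin 14.0° = 0.09623, so δ = +5.522°.
At local noon the hour angle is zero, so the zenith angle equals |φ − δ| = |+48.3° − (+5.522°)| = 42.778°.
Elevation = 90° − 42.778° = 47.2°.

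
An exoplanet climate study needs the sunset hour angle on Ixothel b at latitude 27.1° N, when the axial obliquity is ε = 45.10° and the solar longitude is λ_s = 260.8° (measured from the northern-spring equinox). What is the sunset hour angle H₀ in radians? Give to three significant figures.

H₀ = 1.05 rad

Solar declination: sin δ = sin ε · sin λ_s = sin 45.10° × sin 260.8° = -0.69923, so δ = -44.365°.
cos H₀ = −tan φ · tan δ = −tan(+27.1°) × tan(-44.365°) = 0.5005, so H₀ = 1.0466 rad = 59.97°.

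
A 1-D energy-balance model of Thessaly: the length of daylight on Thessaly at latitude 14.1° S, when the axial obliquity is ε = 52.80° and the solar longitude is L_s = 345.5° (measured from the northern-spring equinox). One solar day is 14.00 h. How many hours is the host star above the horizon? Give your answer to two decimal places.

7.23 h

Solar declination: sin δ = sin ε · sin L_s = sin 52.80° × sin 345.5° = -0.19944, so δ = -11.504°.
cos h₀ = −tan ϕ · tan δ = −tan(-14.1°) × tan(-11.504°) = -0.0511, so h₀ = 1.6219 rad = 92.93°.
Daylight = 2h₀/(2π) × 14.00 h = (1.6219/π) × 14.00 = 7.23 h.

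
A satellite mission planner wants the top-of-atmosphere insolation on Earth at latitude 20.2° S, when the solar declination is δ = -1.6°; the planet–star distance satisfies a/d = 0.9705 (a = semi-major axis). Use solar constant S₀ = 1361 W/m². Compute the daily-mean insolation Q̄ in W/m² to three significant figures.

cos H₀ = −tan(-20.2°) tan(-1.600°) = -0.0103, H₀ = 1.5811 rad.
Bracket: H₀ sin φ sin δ + cos φ cos δ sin H₀ = 1.5811×-0.34530×-0.02792 + 0.93849×0.99961×0.99995 = 0.015243 + 0.938077 = 0.953320.
Inverse-square distance factor (a/d)² = 0.9705² = 0.941870.
Q̄ = (S₀/π) × 0.941870 × [bracket] = (1361/π) × 0.941870 × 0.953320 = 389.0 W/m².

Q̄ ≈ 389 W/m²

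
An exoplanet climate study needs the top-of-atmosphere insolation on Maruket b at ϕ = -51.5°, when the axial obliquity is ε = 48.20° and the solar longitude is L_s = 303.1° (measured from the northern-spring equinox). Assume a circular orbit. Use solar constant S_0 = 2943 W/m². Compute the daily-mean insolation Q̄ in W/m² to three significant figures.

Q̄ ≈ 1.44e+03 W/m²

Solar declination: sin δ = sin ε · sin L_s = sin 48.20° × sin 303.1° = -0.62450, so δ = -38.645°.
cos h₀ = −tan(-51.5°) tan(-38.645°) = -1.0052 ≤ −1 ⇒ polar day, h₀ = π.
Bracket: h₀ sin ϕ sin δ + cos ϕ cos δ sin h₀ = 3.1416×-0.78261×-0.62450 + 0.62251×0.78103×0.00000 = 1.535425 + 0.000000 = 1.535425.
Q̄ = (S_0/π) × [bracket] = (2943/π) × 1.535425 = 1438 W/m².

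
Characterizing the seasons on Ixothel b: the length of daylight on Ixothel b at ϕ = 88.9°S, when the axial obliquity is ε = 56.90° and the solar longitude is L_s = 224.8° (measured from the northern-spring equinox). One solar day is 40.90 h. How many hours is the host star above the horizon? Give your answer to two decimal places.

Solar declination: sin δ = sin ε · sin L_s = sin 56.90° × sin 224.8° = -0.59029, so δ = -36.177°.
Sunrise equation: cos h₀ = −tan ϕ · tan δ = -38.0855 ≤ −1, so the host star never sets (polar day) and h₀ = π.
Daylight = 2h₀/(2π) × 40.90 h = (3.1416/π) × 40.90 = 40.90 h.

40.90 h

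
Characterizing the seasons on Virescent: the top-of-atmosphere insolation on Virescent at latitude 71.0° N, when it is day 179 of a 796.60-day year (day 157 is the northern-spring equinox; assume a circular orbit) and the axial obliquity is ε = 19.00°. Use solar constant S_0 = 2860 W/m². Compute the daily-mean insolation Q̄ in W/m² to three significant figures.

Solar longitude: L_s = 360° × (179 − 157)/796.60 = 9.942°.
sin δ = sin 19.00° × sin 9.942° = 0.05621, so δ = +3.222°.
cos h₀ = −tan(+71.0°) tan(+3.222°) = -0.1635, h₀ = 1.7350 rad.
Bracket: h₀ sin ϕ sin δ + cos ϕ cos δ sin h₀ = 1.7350×0.94552×0.05621 + 0.32557×0.99842×0.98654 = 0.092211 + 0.320680 = 0.412891.
Q̄ = (S_0/π) × [bracket] = (2860/π) × 0.412891 = 375.9 W/m².

Q̄ ≈ 376 W/m²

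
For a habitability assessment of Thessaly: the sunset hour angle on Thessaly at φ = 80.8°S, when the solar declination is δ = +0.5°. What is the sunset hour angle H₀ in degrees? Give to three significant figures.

H₀ = 86.9°

cos H₀ = −tan φ · tan δ = −tan(-80.8°) × tan(+0.500°) = 0.0539, so H₀ = 1.5169 rad = 86.91°.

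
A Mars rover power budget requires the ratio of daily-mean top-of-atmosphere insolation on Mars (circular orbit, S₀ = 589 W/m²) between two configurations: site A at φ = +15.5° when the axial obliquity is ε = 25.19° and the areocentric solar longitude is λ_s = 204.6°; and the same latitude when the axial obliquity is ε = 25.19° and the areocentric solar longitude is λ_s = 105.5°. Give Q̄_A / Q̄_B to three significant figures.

— Configuration A (φ=+15.5°):
sin δ = sin 25.19° × sin 204.6° = -0.17718, so δ = -10.205°.
cos H₀ = −tan(+15.5°) tan(-10.205°) = 0.0499, H₀ = 1.5208 rad.
Bracket: H₀ sin φ sin δ + cos φ cos δ sin H₀ = 1.5208×0.26724×-0.17718 + 0.96363×0.98418×0.99875 = -0.072009 + 0.947200 = 0.875191.
Q̄ = (S₀/π) × [bracket] = (589/π) × 0.875191 = 164.08 W/m².
— Configuration B (φ=+15.5°):
sin δ = sin 25.19° × sin 105.5° = 0.41014, so δ = +24.214°.
cos H₀ = −tan(+15.5°) tan(+24.214°) = -0.1247, H₀ = 1.6958 rad.
Bracket: H₀ sin φ sin δ + cos φ cos δ sin H₀ = 1.6958×0.26724×0.41014 + 0.96363×0.91202×0.99219 = 0.185870 + 0.871986 = 1.057856.
Q̄ = (S₀/π) × [bracket] = (589/π) × 1.057856 = 198.33 W/m².
Ratio Q̄_A / Q̄_B = 164.08 / 198.33 = 0.8273.

Q̄_A / Q̄_B ≈ 0.827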